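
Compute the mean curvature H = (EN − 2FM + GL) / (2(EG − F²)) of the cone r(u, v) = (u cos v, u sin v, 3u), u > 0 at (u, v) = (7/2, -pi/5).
H = 3*sqrt(10)/70

With E = 10, F = 0, G = u^2, L = 0, M = 0, N = 3*sqrt(10)*u^2/(10*Abs(u)), assemble
  H = (EN − 2FM + GL) / (2(EG − F²)) = 3*sqrt(10)/(20*Abs(u)).
At (u, v) = (7/2, -pi/5): H = 3*sqrt(10)/70.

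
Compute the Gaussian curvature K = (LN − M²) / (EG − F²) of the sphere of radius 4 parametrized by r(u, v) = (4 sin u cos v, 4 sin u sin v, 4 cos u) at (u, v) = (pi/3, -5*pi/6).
K = 1/16

Coefficients of the first fundamental form: E = 16, F = 0, G = 16*sin(u)^2.
Coefficients of the second fundamental form: L = -4*sin(u)/Abs(sin(u)), M = 0, N = -4*sin(u)^3/Abs(sin(u)).
Assemble K = (LN − M²)/(EG − F²) = 1/16. At (u, v) = (pi/3, -5*pi/6): K = 1/16.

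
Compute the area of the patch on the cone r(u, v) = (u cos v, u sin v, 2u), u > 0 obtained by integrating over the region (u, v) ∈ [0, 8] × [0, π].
Area = 32*sqrt(5)*pi

Area = ∫∫ √(EG − F²) du dv with √(EG − F²) = sqrt(5)*Abs(u). Integrating over [0, 8] × [0, π] gives 32*sqrt(5)*pi.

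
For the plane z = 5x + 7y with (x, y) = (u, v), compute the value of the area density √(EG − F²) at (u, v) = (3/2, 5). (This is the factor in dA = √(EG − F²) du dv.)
√(EG − F²)|_{(3/2, 5)} = 5*sqrt(3)

E = 26, F = 35, G = 50, so EG − F² = 75. Taking the positive square root: √(EG − F²) = 5*sqrt(3). At (u, v) = (3/2, 5): 5*sqrt(3).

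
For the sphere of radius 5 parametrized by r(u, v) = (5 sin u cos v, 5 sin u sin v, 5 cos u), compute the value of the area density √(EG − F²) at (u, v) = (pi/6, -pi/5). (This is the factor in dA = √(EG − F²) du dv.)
√(EG − F²)|_{(pi/6, -pi/5)} = 25/2

E = 25, F = 0, G = 25*sin(u)^2, so EG − F² = 625*sin(u)^2. Taking the positive square root: √(EG − F²) = 25*Abs(sin(u)). At (u, v) = (pi/6, -pi/5): 25/2.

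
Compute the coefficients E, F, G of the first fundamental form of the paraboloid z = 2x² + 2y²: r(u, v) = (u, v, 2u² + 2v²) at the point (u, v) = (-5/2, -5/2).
E = 101;  F = 100;  G = 101

Partials: r_u = (1, 0, 4*u), r_v = (0, 1, 4*v). As functions of (u, v):
  E = r_u · r_u = 16*u^2 + 1,
  F = r_u · r_v = 16*u*v,
  G = r_v · r_v = 16*v^2 + 1.
Evaluating at (u, v) = (-5/2, -5/2): E = 101, F = 100, G = 101.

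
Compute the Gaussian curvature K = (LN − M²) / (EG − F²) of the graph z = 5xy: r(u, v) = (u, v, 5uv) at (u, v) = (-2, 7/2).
K = -400/2653641

Coefficients of the first fundamental form: E = 25*v^2 + 1, F = 25*u*v, G = 25*u^2 + 1.
Coefficients of the second fundamental form: L = 0, M = 5/sqrt(25*u^2 + 25*v^2 + 1), N = 0.
Assemble K = (LN − M²)/(EG − F²) = -25/(625*u^4 + 1250*u^2*v^2 + 50*u^2 + 625*v^4 + 50*v^2 + 1). At (u, v) = (-2, 7/2): K = -400/2653641.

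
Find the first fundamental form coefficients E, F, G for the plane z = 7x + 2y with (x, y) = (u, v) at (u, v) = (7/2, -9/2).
E = 50;  F = 14;  G = 5

Partials: r_u = (1, 0, 7), r_v = (0, 1, 2). As functions of (u, v):
  E = r_u · r_u = 50,
  F = r_u · r_v = 14,
  G = r_v · r_v = 5.
Evaluating at (u, v) = (7/2, -9/2): E = 50, F = 14, G = 5.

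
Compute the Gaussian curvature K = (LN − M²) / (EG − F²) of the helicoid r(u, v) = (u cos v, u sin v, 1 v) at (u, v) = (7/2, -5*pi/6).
K = -16/2809

Coefficients of the first fundamental form: E = 1, F = 0, G = u^2 + 1.
Coefficients of the second fundamental form: L = 0, M = -1/sqrt(u^2 + 1), N = 0.
Assemble K = (LN − M²)/(EG − F²) = -1/(u^2 + 1)^2. At (u, v) = (7/2, -5*pi/6): K = -16/2809.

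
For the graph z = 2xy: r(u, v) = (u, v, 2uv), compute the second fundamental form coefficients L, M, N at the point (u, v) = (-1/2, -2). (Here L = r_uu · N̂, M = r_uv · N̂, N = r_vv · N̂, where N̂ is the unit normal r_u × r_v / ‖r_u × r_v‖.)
L = 0;  M = sqrt(2)/3;  N = 0

Compute the unit normal N̂(u, v) = (-2*v/sqrt(4*u^2 + 4*v^2 + 1), -2*u/sqrt(4*u^2 + 4*v^2 + 1), 1/sqrt(4*u^2 + 4*v^2 + 1)), and the second partials r_uu, r_uv, r_vv. Take dot products:
  L(u, v) = r_uu · N̂ = 0,
  M(u, v) = r_uv · N̂ = 2/sqrt(4*u^2 + 4*v^2 + 1),
  N(u, v) = r_vv · N̂ = 0.
Evaluating at (u, v) = (-1/2, -2):
  L = 0, M = sqrt(2)/3, N = 0.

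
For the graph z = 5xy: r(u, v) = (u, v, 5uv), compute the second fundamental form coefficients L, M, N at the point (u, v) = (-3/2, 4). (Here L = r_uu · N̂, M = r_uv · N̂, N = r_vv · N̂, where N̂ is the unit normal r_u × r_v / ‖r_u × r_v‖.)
L = 0;  M = 10*sqrt(1829)/1829;  N = 0

Compute the unit normal N̂(u, v) = (-5*v/sqrt(25*u^2 + 25*v^2 + 1), -5*u/sqrt(25*u^2 + 25*v^2 + 1), 1/sqrt(25*u^2 + 25*v^2 + 1)), and the second partials r_uu, r_uv, r_vv. Take dot products:
  L(u, v) = r_uu · N̂ = 0,
  M(u, v) = r_uv · N̂ = 5/sqrt(25*u^2 + 25*v^2 + 1),
  N(u, v) = r_vv · N̂ = 0.
Evaluating at (u, v) = (-3/2, 4):
  L = 0, M = 10*sqrt(1829)/1829, N = 0.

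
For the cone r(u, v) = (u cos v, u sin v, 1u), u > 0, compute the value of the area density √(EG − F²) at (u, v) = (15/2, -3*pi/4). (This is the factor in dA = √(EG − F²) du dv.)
√(EG − F²)|_{(15/2, -3*pi/4)} = 15*sqrt(2)/2

E = 2, F = 0, G = u^2, so EG − F² = 2*u^2. Taking the positive square root: √(EG − F²) = sqrt(2)*Abs(u). At (u, v) = (15/2, -3*pi/4): 15*sqrt(2)/2.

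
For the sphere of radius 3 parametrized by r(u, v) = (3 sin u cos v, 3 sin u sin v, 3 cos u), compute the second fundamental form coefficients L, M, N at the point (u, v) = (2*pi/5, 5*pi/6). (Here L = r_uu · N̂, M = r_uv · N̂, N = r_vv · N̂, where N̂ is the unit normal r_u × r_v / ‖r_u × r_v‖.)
L = -3;  M = 0;  N = -15/8 - 3*sqrt(5)/8

Compute the unit normal N̂(u, v) = (sin(u)^2*cos(v)/Abs(sin(u)), sin(u)^2*sin(v)/Abs(sin(u)), sin(2*u)/(2*Abs(sin(u)))), and the second partials r_uu, r_uv, r_vv. Take dot products:
  L(u, v) = r_uu · N̂ = -3*sin(u)/Abs(sin(u)),
  M(u, v) = r_uv · N̂ = 0,
  N(u, v) = r_vv · N̂ = -3*sin(u)^3/Abs(sin(u)).
Evaluating at (u, v) = (2*pi/5, 5*pi/6):
  L = -3, M = 0, N = -15/8 - 3*sqrt(5)/8.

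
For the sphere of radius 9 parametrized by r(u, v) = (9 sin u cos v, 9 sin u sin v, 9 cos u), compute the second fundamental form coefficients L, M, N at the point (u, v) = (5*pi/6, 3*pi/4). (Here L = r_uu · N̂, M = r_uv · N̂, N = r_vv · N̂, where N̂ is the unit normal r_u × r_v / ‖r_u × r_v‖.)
L = -9;  M = 0;  N = -9/4

Compute the unit normal N̂(u, v) = (sin(u)^2*cos(v)/Abs(sin(u)), sin(u)^2*sin(v)/Abs(sin(u)), sin(2*u)/(2*Abs(sin(u)))), and the second partials r_uu, r_uv, r_vv. Take dot products:
  L(u, v) = r_uu · N̂ = -9*sin(u)/Abs(sin(u)),
  M(u, v) = r_uv · N̂ = 0,
  N(u, v) = r_vv · N̂ = -9*sin(u)^3/Abs(sin(u)).
Evaluating at (u, v) = (5*pi/6, 3*pi/4):
  L = -9, M = 0, N = -9/4.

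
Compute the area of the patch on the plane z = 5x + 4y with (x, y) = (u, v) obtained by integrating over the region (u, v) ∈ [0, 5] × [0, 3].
Area = 15*sqrt(42)

Area = ∫∫ √(EG − F²) du dv with √(EG − F²) = sqrt(42). Integrating over [0, 5] × [0, 3] gives 15*sqrt(42).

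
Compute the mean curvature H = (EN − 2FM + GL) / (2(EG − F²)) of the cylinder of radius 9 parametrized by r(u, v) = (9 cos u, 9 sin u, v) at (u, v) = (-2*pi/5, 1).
H = -1/18

With E = 81, F = 0, G = 1, L = -9, M = 0, N = 0, assemble
  H = (EN − 2FM + GL) / (2(EG − F²)) = -1/18.
At (u, v) = (-2*pi/5, 1): H = -1/18.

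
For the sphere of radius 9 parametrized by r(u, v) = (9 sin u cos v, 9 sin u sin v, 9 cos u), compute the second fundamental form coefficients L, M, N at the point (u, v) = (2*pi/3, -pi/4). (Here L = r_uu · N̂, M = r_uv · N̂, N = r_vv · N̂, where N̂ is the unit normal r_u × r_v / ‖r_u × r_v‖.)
L = -9;  M = 0;  N = -27/4

Compute the unit normal N̂(u, v) = (sin(u)^2*cos(v)/Abs(sin(u)), sin(u)^2*sin(v)/Abs(sin(u)), sin(2*u)/(2*Abs(sin(u)))), and the second partials r_uu, r_uv, r_vv. Take dot products:
  L(u, v) = r_uu · N̂ = -9*sin(u)/Abs(sin(u)),
  M(u, v) = r_uv · N̂ = 0,
  N(u, v) = r_vv · N̂ = -9*sin(u)^3/Abs(sin(u)).
Evaluating at (u, v) = (2*pi/3, -pi/4):
  L = -9, M = 0, N = -27/4.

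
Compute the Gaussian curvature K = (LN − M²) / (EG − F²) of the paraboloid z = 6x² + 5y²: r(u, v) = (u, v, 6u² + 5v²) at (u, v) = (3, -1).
K = 120/1951609

Coefficients of the first fundamental form: E = 144*u^2 + 1, F = 120*u*v, G = 100*v^2 + 1.
Coefficients of the second fundamental form: L = 12/sqrt(144*u^2 + 100*v^2 + 1), M = 0, N = 10/sqrt(144*u^2 + 100*v^2 + 1).
Assemble K = (LN − M²)/(EG − F²) = 120/(20736*u^4 + 28800*u^2*v^2 + 288*u^2 + 10000*v^4 + 200*v^2 + 1). At (u, v) = (3, -1): K = 120/1951609.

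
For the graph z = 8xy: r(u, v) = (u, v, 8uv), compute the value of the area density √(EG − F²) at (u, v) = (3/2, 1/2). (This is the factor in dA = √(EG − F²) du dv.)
√(EG − F²)|_{(3/2, 1/2)} = sqrt(161)

E = 64*v^2 + 1, F = 64*u*v, G = 64*u^2 + 1, so EG − F² = 64*u^2 + 64*v^2 + 1. Taking the positive square root: √(EG − F²) = sqrt(64*u^2 + 64*v^2 + 1). At (u, v) = (3/2, 1/2): sqrt(161).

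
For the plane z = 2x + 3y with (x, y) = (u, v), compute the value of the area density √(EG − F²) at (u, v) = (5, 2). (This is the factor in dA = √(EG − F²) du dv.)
√(EG − F²)|_{(5, 2)} = sqrt(14)

E = 5, F = 6, G = 10, so EG − F² = 14. Taking the positive square root: √(EG − F²) = sqrt(14). At (u, v) = (5, 2): sqrt(14).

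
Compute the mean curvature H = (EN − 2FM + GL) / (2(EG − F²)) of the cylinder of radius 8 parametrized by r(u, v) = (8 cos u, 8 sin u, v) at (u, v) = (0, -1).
H = -1/16

With E = 64, F = 0, G = 1, L = -8, M = 0, N = 0, assemble
  H = (EN − 2FM + GL) / (2(EG − F²)) = -1/16.
At (u, v) = (0, -1): H = -1/16.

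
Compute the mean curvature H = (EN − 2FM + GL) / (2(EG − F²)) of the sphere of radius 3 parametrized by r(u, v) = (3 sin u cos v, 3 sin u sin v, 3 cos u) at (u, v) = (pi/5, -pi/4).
H = -1/3

With E = 9, F = 0, G = 9*sin(u)^2, L = -3*sin(u)/Abs(sin(u)), M = 0, N = -3*sin(u)^3/Abs(sin(u)), assemble
  H = (EN − 2FM + GL) / (2(EG − F²)) = -sin(u)/(3*Abs(sin(u))).
At (u, v) = (pi/5, -pi/4): H = -1/3.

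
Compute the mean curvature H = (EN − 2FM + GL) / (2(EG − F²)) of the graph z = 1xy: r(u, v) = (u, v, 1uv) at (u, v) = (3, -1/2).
H = 12*sqrt(41)/1681

With E = v^2 + 1, F = u*v, G = u^2 + 1, L = 0, M = 1/sqrt(u^2 + v^2 + 1), N = 0, assemble
  H = (EN − 2FM + GL) / (2(EG − F²)) = -u*v/(u^2 + v^2 + 1)^(3/2).
At (u, v) = (3, -1/2): H = 12*sqrt(41)/1681.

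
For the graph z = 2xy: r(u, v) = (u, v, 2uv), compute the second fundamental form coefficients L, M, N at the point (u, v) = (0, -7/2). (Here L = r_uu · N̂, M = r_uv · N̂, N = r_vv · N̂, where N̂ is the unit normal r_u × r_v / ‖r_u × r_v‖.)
L = 0;  M = sqrt(2)/5;  N = 0

Compute the unit normal N̂(u, v) = (-2*v/sqrt(4*u^2 + 4*v^2 + 1), -2*u/sqrt(4*u^2 + 4*v^2 + 1), 1/sqrt(4*u^2 + 4*v^2 + 1)), and the second partials r_uu, r_uv, r_vv. Take dot products:
  L(u, v) = r_uu · N̂ = 0,
  M(u, v) = r_uv · N̂ = 2/sqrt(4*u^2 + 4*v^2 + 1),
  N(u, v) = r_vv · N̂ = 0.
Evaluating at (u, v) = (0, -7/2):
  L = 0, M = sqrt(2)/5, N = 0.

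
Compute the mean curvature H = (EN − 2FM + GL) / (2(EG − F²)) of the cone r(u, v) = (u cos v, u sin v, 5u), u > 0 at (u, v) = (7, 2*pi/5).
H = 5*sqrt(26)/364

With E = 26, F = 0, G = u^2, L = 0, M = 0, N = 5*sqrt(26)*u^2/(26*Abs(u)), assemble
  H = (EN − 2FM + GL) / (2(EG − F²)) = 5*sqrt(26)/(52*Abs(u)).
At (u, v) = (7, 2*pi/5): H = 5*sqrt(26)/364.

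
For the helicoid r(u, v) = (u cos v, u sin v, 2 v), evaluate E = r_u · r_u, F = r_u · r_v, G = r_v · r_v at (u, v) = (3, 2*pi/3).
E = 1;  F = 0;  G = 13

Partials: r_u = (cos(v), sin(v), 0), r_v = (-u*sin(v), u*cos(v), 2). As functions of (u, v):
  E = r_u · r_u = 1,
  F = r_u · r_v = 0,
  G = r_v · r_v = u^2 + 4.
Evaluating at (u, v) = (3, 2*pi/3): E = 1, F = 0, G = 13.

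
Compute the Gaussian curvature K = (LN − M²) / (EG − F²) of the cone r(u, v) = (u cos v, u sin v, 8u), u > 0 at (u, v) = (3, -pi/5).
K = 0

Coefficients of the first fundamental form: E = 65, F = 0, G = u^2.
Coefficients of the second fundamental form: L = 0, M = 0, N = 8*sqrt(65)*u^2/(65*Abs(u)).
Assemble K = (LN − M²)/(EG − F²) = 0. At (u, v) = (3, -pi/5): K = 0.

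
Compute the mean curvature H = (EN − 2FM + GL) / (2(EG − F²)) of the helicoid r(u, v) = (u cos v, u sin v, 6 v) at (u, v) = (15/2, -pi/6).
H = 0

With E = 1, F = 0, G = u^2 + 36, L = 0, M = -6/sqrt(u^2 + 36), N = 0, assemble
  H = (EN − 2FM + GL) / (2(EG − F²)) = 0.
At (u, v) = (15/2, -pi/6): H = 0.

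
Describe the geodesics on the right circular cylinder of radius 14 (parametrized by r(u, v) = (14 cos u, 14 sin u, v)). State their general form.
The cylinder is flat (K = 0) and locally isometric to the plane via the development (u, v) ↦ (14 u, v). Geodesics are the pre-images of straight lines: circles (v constant), vertical lines (u constant), and helices (v = c · u + d) for constants c, d.

A right cylinder has E = 14², F = 0, G = 1, so EG − F² = 14², and L = −14, M = N = 0, giving K = (LN − M²)/(EG − F²) = 0 everywhere. A flat surface is locally isometric to the Euclidean plane via the map (u, v) ↦ (14 u, v). Straight lines in the (x̃, ỹ) plane pull back to: (a) horizontal circles (v = const), (b) vertical generators (u = const), and (c) helices (14 u tan θ = v, i.e. v = c · u + d).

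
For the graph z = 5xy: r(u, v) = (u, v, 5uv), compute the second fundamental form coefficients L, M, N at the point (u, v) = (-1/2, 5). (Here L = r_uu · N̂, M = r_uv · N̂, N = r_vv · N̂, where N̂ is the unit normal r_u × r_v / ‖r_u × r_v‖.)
L = 0;  M = 10*sqrt(281)/843;  N = 0

Compute the unit normal N̂(u, v) = (-5*v/sqrt(25*u^2 + 25*v^2 + 1), -5*u/sqrt(25*u^2 + 25*v^2 + 1), 1/sqrt(25*u^2 + 25*v^2 + 1)), and the second partials r_uu, r_uv, r_vv. Take dot products:
  L(u, v) = r_uu · N̂ = 0,
  M(u, v) = r_uv · N̂ = 5/sqrt(25*u^2 + 25*v^2 + 1),
  N(u, v) = r_vv · N̂ = 0.
Evaluating at (u, v) = (-1/2, 5):
  L = 0, M = 10*sqrt(281)/843, N = 0.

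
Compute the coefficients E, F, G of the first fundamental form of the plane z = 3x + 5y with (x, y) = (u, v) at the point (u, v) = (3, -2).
E = 10;  F = 15;  G = 26

Partials: r_u = (1, 0, 3), r_v = (0, 1, 5). As functions of (u, v):
  E = r_u · r_u = 10,
  F = r_u · r_v = 15,
  G = r_v · r_v = 26.
Evaluating at (u, v) = (3, -2): E = 10, F = 15, G = 26.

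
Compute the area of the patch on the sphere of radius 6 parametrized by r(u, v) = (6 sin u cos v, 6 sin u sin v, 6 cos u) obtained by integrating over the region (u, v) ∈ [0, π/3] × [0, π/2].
Area = 9*pi

Area = ∫∫ √(EG − F²) du dv with √(EG − F²) = 36*Abs(sin(u)). Integrating over [0, π/3] × [0, π/2] gives 9*pi.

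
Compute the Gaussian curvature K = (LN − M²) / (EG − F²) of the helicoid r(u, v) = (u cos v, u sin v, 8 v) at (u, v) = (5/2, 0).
K = -1024/78961

Coefficients of the first fundamental form: E = 1, F = 0, G = u^2 + 64.
Coefficients of the second fundamental form: L = 0, M = -8/sqrt(u^2 + 64), N = 0.
Assemble K = (LN − M²)/(EG − F²) = -64/(u^2 + 64)^2. At (u, v) = (5/2, 0): K = -1024/78961.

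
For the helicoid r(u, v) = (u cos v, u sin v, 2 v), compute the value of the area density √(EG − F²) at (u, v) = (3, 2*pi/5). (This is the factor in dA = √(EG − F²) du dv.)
√(EG − F²)|_{(3, 2*pi/5)} = sqrt(13)

E = 1, F = 0, G = u^2 + 4, so EG − F² = u^2 + 4. Taking the positive square root: √(EG − F²) = sqrt(u^2 + 4). At (u, v) = (3, 2*pi/5): sqrt(13).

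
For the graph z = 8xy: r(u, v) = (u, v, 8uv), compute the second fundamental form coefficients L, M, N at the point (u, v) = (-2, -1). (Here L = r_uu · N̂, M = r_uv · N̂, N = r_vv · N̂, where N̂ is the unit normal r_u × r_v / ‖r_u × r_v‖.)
L = 0;  M = 8*sqrt(321)/321;  N = 0

Compute the unit normal N̂(u, v) = (-8*v/sqrt(64*u^2 + 64*v^2 + 1), -8*u/sqrt(64*u^2 + 64*v^2 + 1), 1/sqrt(64*u^2 + 64*v^2 + 1)), and the second partials r_uu, r_uv, r_vv. Take dot products:
  L(u, v) = r_uu · N̂ = 0,
  M(u, v) = r_uv · N̂ = 8/sqrt(64*u^2 + 64*v^2 + 1),
  N(u, v) = r_vv · N̂ = 0.
Evaluating at (u, v) = (-2, -1):
  L = 0, M = 8*sqrt(321)/321, N = 0.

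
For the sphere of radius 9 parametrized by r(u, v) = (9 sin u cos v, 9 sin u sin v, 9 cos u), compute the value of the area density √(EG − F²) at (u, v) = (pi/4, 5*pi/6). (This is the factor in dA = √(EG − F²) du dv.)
√(EG − F²)|_{(pi/4, 5*pi/6)} = 81*sqrt(2)/2

E = 81, F = 0, G = 81*sin(u)^2, so EG − F² = 6561*sin(u)^2. Taking the positive square root: √(EG − F²) = 81*Abs(sin(u)). At (u, v) = (pi/4, 5*pi/6): 81*sqrt(2)/2.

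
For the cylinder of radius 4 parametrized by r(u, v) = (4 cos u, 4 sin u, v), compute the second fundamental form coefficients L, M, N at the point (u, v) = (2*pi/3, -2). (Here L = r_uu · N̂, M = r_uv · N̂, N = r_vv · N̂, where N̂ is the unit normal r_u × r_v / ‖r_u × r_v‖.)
L = -4;  M = 0;  N = 0

Compute the unit normal N̂(u, v) = (cos(u), sin(u), 0), and the second partials r_uu, r_uv, r_vv. Take dot products:
  L(u, v) = r_uu · N̂ = -4,
  M(u, v) = r_uv · N̂ = 0,
  N(u, v) = r_vv · N̂ = 0.
Evaluating at (u, v) = (2*pi/3, -2):
  L = -4, M = 0, N = 0.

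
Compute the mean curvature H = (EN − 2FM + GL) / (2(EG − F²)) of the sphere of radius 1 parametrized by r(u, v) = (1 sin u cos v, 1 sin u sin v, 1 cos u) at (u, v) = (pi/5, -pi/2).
H = -1

With E = 1, F = 0, G = sin(u)^2, L = -sin(u)/Abs(sin(u)), M = 0, N = -sin(u)^3/Abs(sin(u)), assemble
  H = (EN − 2FM + GL) / (2(EG − F²)) = -sin(u)/Abs(sin(u)).
At (u, v) = (pi/5, -pi/2): H = -1.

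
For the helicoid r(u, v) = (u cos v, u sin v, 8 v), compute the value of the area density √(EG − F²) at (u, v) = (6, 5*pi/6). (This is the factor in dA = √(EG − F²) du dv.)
√(EG − F²)|_{(6, 5*pi/6)} = 10

E = 1, F = 0, G = u^2 + 64, so EG − F² = u^2 + 64. Taking the positive square root: √(EG − F²) = sqrt(u^2 + 64). At (u, v) = (6, 5*pi/6): 10.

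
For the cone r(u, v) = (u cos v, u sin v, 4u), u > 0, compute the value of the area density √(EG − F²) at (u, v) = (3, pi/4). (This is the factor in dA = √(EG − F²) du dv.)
√(EG − F²)|_{(3, pi/4)} = 3*sqrt(17)

E = 17, F = 0, G = u^2, so EG − F² = 17*u^2. Taking the positive square root: √(EG − F²) = sqrt(17)*Abs(u). At (u, v) = (3, pi/4): 3*sqrt(17).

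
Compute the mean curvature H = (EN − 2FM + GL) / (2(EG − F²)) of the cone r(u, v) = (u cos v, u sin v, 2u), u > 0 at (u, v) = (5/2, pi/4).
H = 2*sqrt(5)/25

With E = 5, F = 0, G = u^2, L = 0, M = 0, N = 2*sqrt(5)*u^2/(5*Abs(u)), assemble
  H = (EN − 2FM + GL) / (2(EG − F²)) = sqrt(5)/(5*Abs(u)).
At (u, v) = (5/2, pi/4): H = 2*sqrt(5)/25.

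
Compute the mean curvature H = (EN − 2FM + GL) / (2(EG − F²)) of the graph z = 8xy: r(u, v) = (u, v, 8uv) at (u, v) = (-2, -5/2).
H = -2560*sqrt(73)/143883

With E = 64*v^2 + 1, F = 64*u*v, G = 64*u^2 + 1, L = 0, M = 8/sqrt(64*u^2 + 64*v^2 + 1), N = 0, assemble
  H = (EN − 2FM + GL) / (2(EG − F²)) = -512*u*v/(64*u^2 + 64*v^2 + 1)^(3/2).
At (u, v) = (-2, -5/2): H = -2560*sqrt(73)/143883.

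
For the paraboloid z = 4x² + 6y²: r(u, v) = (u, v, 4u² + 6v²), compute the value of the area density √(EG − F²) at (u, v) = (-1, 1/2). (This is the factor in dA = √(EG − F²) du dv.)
√(EG − F²)|_{(-1, 1/2)} = sqrt(101)

E = 64*u^2 + 1, F = 96*u*v, G = 144*v^2 + 1, so EG − F² = 64*u^2 + 144*v^2 + 1. Taking the positive square root: √(EG − F²) = sqrt(64*u^2 + 144*v^2 + 1). At (u, v) = (-1, 1/2): sqrt(101).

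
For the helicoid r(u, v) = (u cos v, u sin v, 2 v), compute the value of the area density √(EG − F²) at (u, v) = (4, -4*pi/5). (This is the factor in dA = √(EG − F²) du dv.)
√(EG − F²)|_{(4, -4*pi/5)} = 2*sqrt(5)

E = 1, F = 0, G = u^2 + 4, so EG − F² = u^2 + 4. Taking the positive square root: √(EG − F²) = sqrt(u^2 + 4). At (u, v) = (4, -4*pi/5): 2*sqrt(5).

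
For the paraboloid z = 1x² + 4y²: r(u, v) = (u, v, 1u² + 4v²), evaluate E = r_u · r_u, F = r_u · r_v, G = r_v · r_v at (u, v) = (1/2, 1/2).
E = 2;  F = 4;  G = 17

Partials: r_u = (1, 0, 2*u), r_v = (0, 1, 8*v). As functions of (u, v):
  E = r_u · r_u = 4*u^2 + 1,
  F = r_u · r_v = 16*u*v,
  G = r_v · r_v = 64*v^2 + 1.
Evaluating at (u, v) = (1/2, 1/2): E = 2, F = 4, G = 17.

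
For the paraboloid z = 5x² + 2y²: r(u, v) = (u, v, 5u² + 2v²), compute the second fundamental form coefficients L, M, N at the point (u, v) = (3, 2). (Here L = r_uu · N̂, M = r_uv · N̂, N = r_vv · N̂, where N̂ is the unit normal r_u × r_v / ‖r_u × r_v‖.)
L = 2*sqrt(965)/193;  M = 0;  N = 4*sqrt(965)/965

Compute the unit normal N̂(u, v) = (-10*u/sqrt(100*u^2 + 16*v^2 + 1), -4*v/sqrt(100*u^2 + 16*v^2 + 1), 1/sqrt(100*u^2 + 16*v^2 + 1)), and the second partials r_uu, r_uv, r_vv. Take dot products:
  L(u, v) = r_uu · N̂ = 10/sqrt(100*u^2 + 16*v^2 + 1),
  M(u, v) = r_uv · N̂ = 0,
  N(u, v) = r_vv · N̂ = 4/sqrt(100*u^2 + 16*v^2 + 1).
Evaluating at (u, v) = (3, 2):
  L = 2*sqrt(965)/193, M = 0, N = 4*sqrt(965)/965.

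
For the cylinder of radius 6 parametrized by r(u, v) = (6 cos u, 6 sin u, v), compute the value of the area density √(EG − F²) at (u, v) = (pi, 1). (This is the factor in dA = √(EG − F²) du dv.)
√(EG − F²)|_{(pi, 1)} = 6

E = 36, F = 0, G = 1, so EG − F² = 36. Taking the positive square root: √(EG − F²) = 6. At (u, v) = (pi, 1): 6.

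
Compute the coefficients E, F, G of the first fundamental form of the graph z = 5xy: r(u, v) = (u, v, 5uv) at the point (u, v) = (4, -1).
E = 26;  F = -100;  G = 401

Partials: r_u = (1, 0, 5*v), r_v = (0, 1, 5*u). As functions of (u, v):
  E = r_u · r_u = 25*v^2 + 1,
  F = r_u · r_v = 25*u*v,
  G = r_v · r_v = 25*u^2 + 1.
Evaluating at (u, v) = (4, -1): E = 26, F = -100, G = 401.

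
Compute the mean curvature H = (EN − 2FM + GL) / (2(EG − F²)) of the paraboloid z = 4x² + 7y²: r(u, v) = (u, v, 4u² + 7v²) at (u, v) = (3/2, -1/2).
H = 1215*sqrt(194)/37636

With E = 64*u^2 + 1, F = 112*u*v, G = 196*v^2 + 1, L = 8/sqrt(64*u^2 + 196*v^2 + 1), M = 0, N = 14/sqrt(64*u^2 + 196*v^2 + 1), assemble
  H = (EN − 2FM + GL) / (2(EG − F²)) = (448*u^2 + 784*v^2 + 11)/(64*u^2 + 196*v^2 + 1)^(3/2).
At (u, v) = (3/2, -1/2): H = 1215*sqrt(194)/37636.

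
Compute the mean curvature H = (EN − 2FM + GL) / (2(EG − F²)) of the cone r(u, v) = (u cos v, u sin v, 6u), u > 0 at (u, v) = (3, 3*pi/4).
H = sqrt(37)/37

With E = 37, F = 0, G = u^2, L = 0, M = 0, N = 6*sqrt(37)*u^2/(37*Abs(u)), assemble
  H = (EN − 2FM + GL) / (2(EG − F²)) = 3*sqrt(37)/(37*Abs(u)).
At (u, v) = (3, 3*pi/4): H = sqrt(37)/37.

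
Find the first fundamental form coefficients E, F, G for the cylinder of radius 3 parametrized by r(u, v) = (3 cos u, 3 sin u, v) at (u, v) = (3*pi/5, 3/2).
E = 9;  F = 0;  G = 1

Partials: r_u = (-3*sin(u), 3*cos(u), 0), r_v = (0, 0, 1). As functions of (u, v):
  E = r_u · r_u = 9,
  F = r_u · r_v = 0,
  G = r_v · r_v = 1.
Evaluating at (u, v) = (3*pi/5, 3/2): E = 9, F = 0, G = 1.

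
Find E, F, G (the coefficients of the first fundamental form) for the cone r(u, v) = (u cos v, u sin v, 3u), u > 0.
E = 10;  F = 0;  G = u^2

Compute partials: r_u = (cos(v), sin(v), 3), r_v = (-u*sin(v), u*cos(v), 0). Then
  E = r_u · r_u = 10,
  F = r_u · r_v = 0,
  G = r_v · r_v = u^2.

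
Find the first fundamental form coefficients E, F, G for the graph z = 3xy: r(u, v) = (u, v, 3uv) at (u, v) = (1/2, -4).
E = 145;  F = -18;  G = 13/4

Partials: r_u = (1, 0, 3*v), r_v = (0, 1, 3*u). As functions of (u, v):
  E = r_u · r_u = 9*v^2 + 1,
  F = r_u · r_v = 9*u*v,
  G = r_v · r_v = 9*u^2 + 1.
Evaluating at (u, v) = (1/2, -4): E = 145, F = -18, G = 13/4.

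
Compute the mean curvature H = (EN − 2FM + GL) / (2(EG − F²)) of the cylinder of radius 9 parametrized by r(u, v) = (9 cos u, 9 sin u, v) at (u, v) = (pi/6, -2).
H = -1/18

With E = 81, F = 0, G = 1, L = -9, M = 0, N = 0, assemble
  H = (EN − 2FM + GL) / (2(EG − F²)) = -1/18.
At (u, v) = (pi/6, -2): H = -1/18.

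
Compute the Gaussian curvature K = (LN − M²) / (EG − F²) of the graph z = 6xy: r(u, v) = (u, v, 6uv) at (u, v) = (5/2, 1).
K = -9/17161

Coefficients of the first fundamental form: E = 36*v^2 + 1, F = 36*u*v, G = 36*u^2 + 1.
Coefficients of the second fundamental form: L = 0, M = 6/sqrt(36*u^2 + 36*v^2 + 1), N = 0.
Assemble K = (LN − M²)/(EG − F²) = -36/(1296*u^4 + 2592*u^2*v^2 + 72*u^2 + 1296*v^4 + 72*v^2 + 1). At (u, v) = (5/2, 1): K = -9/17161.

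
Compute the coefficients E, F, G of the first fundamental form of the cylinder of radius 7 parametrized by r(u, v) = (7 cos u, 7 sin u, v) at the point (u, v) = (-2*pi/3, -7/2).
E = 49;  F = 0;  G = 1

Partials: r_u = (-7*sin(u), 7*cos(u), 0), r_v = (0, 0, 1). As functions of (u, v):
  E = r_u · r_u = 49,
  F = r_u · r_v = 0,
  G = r_v · r_v = 1.
Evaluating at (u, v) = (-2*pi/3, -7/2): E = 49, F = 0, G = 1.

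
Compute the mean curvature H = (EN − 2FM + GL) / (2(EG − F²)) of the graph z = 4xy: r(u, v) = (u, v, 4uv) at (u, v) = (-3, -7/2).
H = -672*sqrt(341)/116281

With E = 16*v^2 + 1, F = 16*u*v, G = 16*u^2 + 1, L = 0, M = 4/sqrt(16*u^2 + 16*v^2 + 1), N = 0, assemble
  H = (EN − 2FM + GL) / (2(EG − F²)) = -64*u*v/(16*u^2 + 16*v^2 + 1)^(3/2).
At (u, v) = (-3, -7/2): H = -672*sqrt(341)/116281.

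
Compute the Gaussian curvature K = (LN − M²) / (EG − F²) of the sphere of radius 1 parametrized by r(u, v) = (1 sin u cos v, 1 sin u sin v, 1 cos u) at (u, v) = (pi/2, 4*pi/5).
K = 1

Coefficients of the first fundamental form: E = 1, F = 0, G = sin(u)^2.
Coefficients of the second fundamental form: L = -sin(u)/Abs(sin(u)), M = 0, N = -sin(u)^3/Abs(sin(u)).
Assemble K = (LN − M²)/(EG − F²) = 1. At (u, v) = (pi/2, 4*pi/5): K = 1.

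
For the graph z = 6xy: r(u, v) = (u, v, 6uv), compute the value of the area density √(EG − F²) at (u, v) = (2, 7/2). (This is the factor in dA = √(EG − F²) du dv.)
√(EG − F²)|_{(2, 7/2)} = sqrt(586)

E = 36*v^2 + 1, F = 36*u*v, G = 36*u^2 + 1, so EG − F² = 36*u^2 + 36*v^2 + 1. Taking the positive square root: √(EG − F²) = sqrt(36*u^2 + 36*v^2 + 1). At (u, v) = (2, 7/2): sqrt(586).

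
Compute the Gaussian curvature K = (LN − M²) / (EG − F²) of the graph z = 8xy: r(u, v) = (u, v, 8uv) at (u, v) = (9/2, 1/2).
K = -64/1723969

Coefficients of the first fundamental form: E = 64*v^2 + 1, F = 64*u*v, G = 64*u^2 + 1.
Coefficients of the second fundamental form: L = 0, M = 8/sqrt(64*u^2 + 64*v^2 + 1), N = 0.
Assemble K = (LN − M²)/(EG − F²) = -64/(4096*u^4 + 8192*u^2*v^2 + 128*u^2 + 4096*v^4 + 128*v^2 + 1). At (u, v) = (9/2, 1/2): K = -64/1723969.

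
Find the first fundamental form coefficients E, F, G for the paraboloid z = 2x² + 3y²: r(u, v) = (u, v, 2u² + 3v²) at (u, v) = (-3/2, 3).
E = 37;  F = -108;  G = 325

Partials: r_u = (1, 0, 4*u), r_v = (0, 1, 6*v). As functions of (u, v):
  E = r_u · r_u = 16*u^2 + 1,
  F = r_u · r_v = 24*u*v,
  G = r_v · r_v = 36*v^2 + 1.
Evaluating at (u, v) = (-3/2, 3): E = 37, F = -108, G = 325.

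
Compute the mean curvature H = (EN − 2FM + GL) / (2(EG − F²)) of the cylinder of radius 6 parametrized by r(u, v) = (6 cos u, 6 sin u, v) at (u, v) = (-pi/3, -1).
H = -1/12

With E = 36, F = 0, G = 1, L = -6, M = 0, N = 0, assemble
  H = (EN − 2FM + GL) / (2(EG − F²)) = -1/12.
At (u, v) = (-pi/3, -1): H = -1/12.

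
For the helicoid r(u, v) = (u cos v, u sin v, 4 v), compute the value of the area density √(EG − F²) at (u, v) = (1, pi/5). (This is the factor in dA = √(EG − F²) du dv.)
√(EG − F²)|_{(1, pi/5)} = sqrt(17)

E = 1, F = 0, G = u^2 + 16, so EG − F² = u^2 + 16. Taking the positive square root: √(EG − F²) = sqrt(u^2 + 16). At (u, v) = (1, pi/5): sqrt(17).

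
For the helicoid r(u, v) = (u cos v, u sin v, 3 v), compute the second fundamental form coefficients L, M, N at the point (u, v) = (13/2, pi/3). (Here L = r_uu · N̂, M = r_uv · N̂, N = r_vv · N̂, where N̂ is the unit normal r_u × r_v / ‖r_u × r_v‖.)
L = 0;  M = -6*sqrt(205)/205;  N = 0

Compute the unit normal N̂(u, v) = (3*sin(v)/sqrt(u^2 + 9), -3*cos(v)/sqrt(u^2 + 9), u/sqrt(u^2 + 9)), and the second partials r_uu, r_uv, r_vv. Take dot products:
  L(u, v) = r_uu · N̂ = 0,
  M(u, v) = r_uv · N̂ = -3/sqrt(u^2 + 9),
  N(u, v) = r_vv · N̂ = 0.
Evaluating at (u, v) = (13/2, pi/3):
  L = 0, M = -6*sqrt(205)/205, N = 0.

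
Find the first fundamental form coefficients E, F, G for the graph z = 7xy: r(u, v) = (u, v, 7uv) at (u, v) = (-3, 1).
E = 50;  F = -147;  G = 442

Partials: r_u = (1, 0, 7*v), r_v = (0, 1, 7*u). As functions of (u, v):
  E = r_u · r_u = 49*v^2 + 1,
  F = r_u · r_v = 49*u*v,
  G = r_v · r_v = 49*u^2 + 1.
Evaluating at (u, v) = (-3, 1): E = 50, F = -147, G = 442.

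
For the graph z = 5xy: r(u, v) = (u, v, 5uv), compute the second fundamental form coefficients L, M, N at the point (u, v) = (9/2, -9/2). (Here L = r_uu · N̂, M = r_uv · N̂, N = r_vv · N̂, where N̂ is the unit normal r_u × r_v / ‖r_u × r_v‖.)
L = 0;  M = 5*sqrt(4054)/2027;  N = 0

Compute the unit normal N̂(u, v) = (-5*v/sqrt(25*u^2 + 25*v^2 + 1), -5*u/sqrt(25*u^2 + 25*v^2 + 1), 1/sqrt(25*u^2 + 25*v^2 + 1)), and the second partials r_uu, r_uv, r_vv. Take dot products:
  L(u, v) = r_uu · N̂ = 0,
  M(u, v) = r_uv · N̂ = 5/sqrt(25*u^2 + 25*v^2 + 1),
  N(u, v) = r_vv · N̂ = 0.
Evaluating at (u, v) = (9/2, -9/2):
  L = 0, M = 5*sqrt(4054)/2027, N = 0.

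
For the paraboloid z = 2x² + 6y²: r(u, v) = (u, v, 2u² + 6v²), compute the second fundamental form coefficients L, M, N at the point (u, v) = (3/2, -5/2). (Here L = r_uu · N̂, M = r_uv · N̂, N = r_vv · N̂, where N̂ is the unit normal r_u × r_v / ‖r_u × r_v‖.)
L = 4*sqrt(937)/937;  M = 0;  N = 12*sqrt(937)/937

Compute the unit normal N̂(u, v) = (-4*u/sqrt(16*u^2 + 144*v^2 + 1), -12*v/sqrt(16*u^2 + 144*v^2 + 1), 1/sqrt(16*u^2 + 144*v^2 + 1)), and the second partials r_uu, r_uv, r_vv. Take dot products:
  L(u, v) = r_uu · N̂ = 4/sqrt(16*u^2 + 144*v^2 + 1),
  M(u, v) = r_uv · N̂ = 0,
  N(u, v) = r_vv · N̂ = 12/sqrt(16*u^2 + 144*v^2 + 1).
Evaluating at (u, v) = (3/2, -5/2):
  L = 4*sqrt(937)/937, M = 0, N = 12*sqrt(937)/937.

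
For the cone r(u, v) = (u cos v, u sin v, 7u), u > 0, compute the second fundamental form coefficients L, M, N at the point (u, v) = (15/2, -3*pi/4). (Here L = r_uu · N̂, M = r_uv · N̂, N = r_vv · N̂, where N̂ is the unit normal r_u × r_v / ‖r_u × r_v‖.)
L = 0;  M = 0;  N = 21*sqrt(2)/4

Compute the unit normal N̂(u, v) = (-7*sqrt(2)*u*cos(v)/(10*Abs(u)), -7*sqrt(2)*u*sin(v)/(10*Abs(u)), sqrt(2)*u/(10*Abs(u))), and the second partials r_uu, r_uv, r_vv. Take dot products:
  L(u, v) = r_uu · N̂ = 0,
  M(u, v) = r_uv · N̂ = 0,
  N(u, v) = r_vv · N̂ = 7*sqrt(2)*u^2/(10*Abs(u)).
Evaluating at (u, v) = (15/2, -3*pi/4):
  L = 0, M = 0, N = 21*sqrt(2)/4.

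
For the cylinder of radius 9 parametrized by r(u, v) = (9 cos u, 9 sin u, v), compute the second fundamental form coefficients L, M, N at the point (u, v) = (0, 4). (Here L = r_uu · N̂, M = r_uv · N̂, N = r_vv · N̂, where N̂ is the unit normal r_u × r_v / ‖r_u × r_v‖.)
L = -9;  M = 0;  N = 0

Compute the unit normal N̂(u, v) = (cos(u), sin(u), 0), and the second partials r_uu, r_uv, r_vv. Take dot products:
  L(u, v) = r_uu · N̂ = -9,
  M(u, v) = r_uv · N̂ = 0,
  N(u, v) = r_vv · N̂ = 0.
Evaluating at (u, v) = (0, 4):
  L = -9, M = 0, N = 0.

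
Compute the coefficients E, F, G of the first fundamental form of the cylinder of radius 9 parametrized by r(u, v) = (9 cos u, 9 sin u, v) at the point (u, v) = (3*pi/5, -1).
E = 81;  F = 0;  G = 1

Partials: r_u = (-9*sin(u), 9*cos(u), 0), r_v = (0, 0, 1). As functions of (u, v):
  E = r_u · r_u = 81,
  F = r_u · r_v = 0,
  G = r_v · r_v = 1.
Evaluating at (u, v) = (3*pi/5, -1): E = 81, F = 0, G = 1.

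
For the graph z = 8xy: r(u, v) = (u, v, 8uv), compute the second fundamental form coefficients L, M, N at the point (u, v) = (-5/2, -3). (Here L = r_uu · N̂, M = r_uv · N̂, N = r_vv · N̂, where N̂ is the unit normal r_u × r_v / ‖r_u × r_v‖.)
L = 0;  M = 8*sqrt(977)/977;  N = 0

Compute the unit normal N̂(u, v) = (-8*v/sqrt(64*u^2 + 64*v^2 + 1), -8*u/sqrt(64*u^2 + 64*v^2 + 1), 1/sqrt(64*u^2 + 64*v^2 + 1)), and the second partials r_uu, r_uv, r_vv. Take dot products:
  L(u, v) = r_uu · N̂ = 0,
  M(u, v) = r_uv · N̂ = 8/sqrt(64*u^2 + 64*v^2 + 1),
  N(u, v) = r_vv · N̂ = 0.
Evaluating at (u, v) = (-5/2, -3):
  L = 0, M = 8*sqrt(977)/977, N = 0.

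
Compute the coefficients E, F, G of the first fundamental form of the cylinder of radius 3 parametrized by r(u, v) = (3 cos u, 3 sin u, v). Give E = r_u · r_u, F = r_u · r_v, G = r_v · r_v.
E = 9;  F = 0;  G = 1

Compute partials: r_u = (-3*sin(u), 3*cos(u), 0), r_v = (0, 0, 1). Then
  E = r_u · r_u = 9,
  F = r_u · r_v = 0,
  G = r_v · r_v = 1.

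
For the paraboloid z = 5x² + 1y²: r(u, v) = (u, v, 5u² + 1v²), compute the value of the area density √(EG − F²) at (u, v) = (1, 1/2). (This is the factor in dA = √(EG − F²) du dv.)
√(EG − F²)|_{(1, 1/2)} = sqrt(102)

E = 100*u^2 + 1, F = 20*u*v, G = 4*v^2 + 1, so EG − F² = 100*u^2 + 4*v^2 + 1. Taking the positive square root: √(EG − F²) = sqrt(100*u^2 + 4*v^2 + 1). At (u, v) = (1, 1/2): sqrt(102).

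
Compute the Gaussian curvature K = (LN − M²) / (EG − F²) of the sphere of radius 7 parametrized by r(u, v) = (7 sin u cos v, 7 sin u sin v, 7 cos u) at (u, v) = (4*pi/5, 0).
K = 1/49

Coefficients of the first fundamental form: E = 49, F = 0, G = 49*sin(u)^2.
Coefficients of the second fundamental form: L = -7*sin(u)/Abs(sin(u)), M = 0, N = -7*sin(u)^3/Abs(sin(u)).
Assemble K = (LN − M²)/(EG − F²) = 1/49. At (u, v) = (4*pi/5, 0): K = 1/49.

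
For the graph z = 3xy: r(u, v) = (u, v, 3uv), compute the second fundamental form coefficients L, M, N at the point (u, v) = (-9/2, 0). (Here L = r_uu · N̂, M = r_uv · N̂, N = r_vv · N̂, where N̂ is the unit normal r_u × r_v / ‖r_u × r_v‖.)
L = 0;  M = 6*sqrt(733)/733;  N = 0

Compute the unit normal N̂(u, v) = (-3*v/sqrt(9*u^2 + 9*v^2 + 1), -3*u/sqrt(9*u^2 + 9*v^2 + 1), 1/sqrt(9*u^2 + 9*v^2 + 1)), and the second partials r_uu, r_uv, r_vv. Take dot products:
  L(u, v) = r_uu · N̂ = 0,
  M(u, v) = r_uv · N̂ = 3/sqrt(9*u^2 + 9*v^2 + 1),
  N(u, v) = r_vv · N̂ = 0.
Evaluating at (u, v) = (-9/2, 0):
  L = 0, M = 6*sqrt(733)/733, N = 0.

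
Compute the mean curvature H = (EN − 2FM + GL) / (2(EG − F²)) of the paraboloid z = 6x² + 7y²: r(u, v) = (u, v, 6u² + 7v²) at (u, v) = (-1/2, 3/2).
H = 2911*sqrt(478)/228484

With E = 144*u^2 + 1, F = 168*u*v, G = 196*v^2 + 1, L = 12/sqrt(144*u^2 + 196*v^2 + 1), M = 0, N = 14/sqrt(144*u^2 + 196*v^2 + 1), assemble
  H = (EN − 2FM + GL) / (2(EG − F²)) = (1008*u^2 + 1176*v^2 + 13)/(144*u^2 + 196*v^2 + 1)^(3/2).
At (u, v) = (-1/2, 3/2): H = 2911*sqrt(478)/228484.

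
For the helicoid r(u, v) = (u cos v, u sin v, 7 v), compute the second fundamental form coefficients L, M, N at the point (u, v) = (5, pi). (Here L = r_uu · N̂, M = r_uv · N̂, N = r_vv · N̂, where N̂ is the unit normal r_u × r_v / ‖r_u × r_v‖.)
L = 0;  M = -7*sqrt(74)/74;  N = 0

Compute the unit normal N̂(u, v) = (7*sin(v)/sqrt(u^2 + 49), -7*cos(v)/sqrt(u^2 + 49), u/sqrt(u^2 + 49)), and the second partials r_uu, r_uv, r_vv. Take dot products:
  L(u, v) = r_uu · N̂ = 0,
  M(u, v) = r_uv · N̂ = -7/sqrt(u^2 + 49),
  N(u, v) = r_vv · N̂ = 0.
Evaluating at (u, v) = (5, pi):
  L = 0, M = -7*sqrt(74)/74, N = 0.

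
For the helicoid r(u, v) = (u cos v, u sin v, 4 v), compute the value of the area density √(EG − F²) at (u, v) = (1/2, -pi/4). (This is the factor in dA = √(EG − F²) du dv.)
√(EG − F²)|_{(1/2, -pi/4)} = sqrt(65)/2

E = 1, F = 0, G = u^2 + 16, so EG − F² = u^2 + 16. Taking the positive square root: √(EG − F²) = sqrt(u^2 + 16). At (u, v) = (1/2, -pi/4): sqrt(65)/2.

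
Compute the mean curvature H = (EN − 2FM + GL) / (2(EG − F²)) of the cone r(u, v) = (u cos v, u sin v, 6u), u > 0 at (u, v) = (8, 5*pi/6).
H = 3*sqrt(37)/296

With E = 37, F = 0, G = u^2, L = 0, M = 0, N = 6*sqrt(37)*u^2/(37*Abs(u)), assemble
  H = (EN − 2FM + GL) / (2(EG − F²)) = 3*sqrt(37)/(37*Abs(u)).
At (u, v) = (8, 5*pi/6): H = 3*sqrt(37)/296.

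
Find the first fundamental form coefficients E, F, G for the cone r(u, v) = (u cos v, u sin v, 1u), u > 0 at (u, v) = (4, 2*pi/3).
E = 2;  F = 0;  G = 16

Partials: r_u = (cos(v), sin(v), 1), r_v = (-u*sin(v), u*cos(v), 0). As functions of (u, v):
  E = r_u · r_u = 2,
  F = r_u · r_v = 0,
  G = r_v · r_v = u^2.
Evaluating at (u, v) = (4, 2*pi/3): E = 2, F = 0, G = 16.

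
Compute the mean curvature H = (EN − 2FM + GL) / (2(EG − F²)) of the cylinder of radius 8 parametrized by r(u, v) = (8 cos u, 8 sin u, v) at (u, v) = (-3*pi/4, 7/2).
H = -1/16

With E = 64, F = 0, G = 1, L = -8, M = 0, N = 0, assemble
  H = (EN − 2FM + GL) / (2(EG − F²)) = -1/16.
At (u, v) = (-3*pi/4, 7/2): H = -1/16.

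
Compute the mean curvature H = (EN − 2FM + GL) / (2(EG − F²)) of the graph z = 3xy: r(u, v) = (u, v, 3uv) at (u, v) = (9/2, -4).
H = 3888*sqrt(1309)/1713481

With E = 9*v^2 + 1, F = 9*u*v, G = 9*u^2 + 1, L = 0, M = 3/sqrt(9*u^2 + 9*v^2 + 1), N = 0, assemble
  H = (EN − 2FM + GL) / (2(EG − F²)) = -27*u*v/(9*u^2 + 9*v^2 + 1)^(3/2).
At (u, v) = (9/2, -4): H = 3888*sqrt(1309)/1713481.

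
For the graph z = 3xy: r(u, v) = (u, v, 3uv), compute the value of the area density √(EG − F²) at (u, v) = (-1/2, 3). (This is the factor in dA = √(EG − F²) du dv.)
√(EG − F²)|_{(-1/2, 3)} = sqrt(337)/2

E = 9*v^2 + 1, F = 9*u*v, G = 9*u^2 + 1, so EG − F² = 9*u^2 + 9*v^2 + 1. Taking the positive square root: √(EG − F²) = sqrt(9*u^2 + 9*v^2 + 1). At (u, v) = (-1/2, 3): sqrt(337)/2.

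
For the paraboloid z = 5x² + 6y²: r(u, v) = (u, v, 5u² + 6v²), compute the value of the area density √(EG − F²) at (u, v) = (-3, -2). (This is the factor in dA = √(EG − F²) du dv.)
√(EG − F²)|_{(-3, -2)} = sqrt(1477)

E = 100*u^2 + 1, F = 120*u*v, G = 144*v^2 + 1, so EG − F² = 100*u^2 + 144*v^2 + 1. Taking the positive square root: √(EG − F²) = sqrt(100*u^2 + 144*v^2 + 1). At (u, v) = (-3, -2): sqrt(1477).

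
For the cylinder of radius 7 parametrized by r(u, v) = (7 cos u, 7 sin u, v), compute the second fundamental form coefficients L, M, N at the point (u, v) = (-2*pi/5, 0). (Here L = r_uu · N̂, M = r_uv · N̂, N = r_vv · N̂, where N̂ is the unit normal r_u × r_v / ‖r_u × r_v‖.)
L = -7;  M = 0;  N = 0

Compute the unit normal N̂(u, v) = (cos(u), sin(u), 0), and the second partials r_uu, r_uv, r_vv. Take dot products:
  L(u, v) = r_uu · N̂ = -7,
  M(u, v) = r_uv · N̂ = 0,
  N(u, v) = r_vv · N̂ = 0.
Evaluating at (u, v) = (-2*pi/5, 0):
  L = -7, M = 0, N = 0.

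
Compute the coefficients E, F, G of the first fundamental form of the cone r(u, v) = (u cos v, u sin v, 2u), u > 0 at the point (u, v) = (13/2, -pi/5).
E = 5;  F = 0;  G = 169/4

Partials: r_u = (cos(v), sin(v), 2), r_v = (-u*sin(v), u*cos(v), 0). As functions of (u, v):
  E = r_u · r_u = 5,
  F = r_u · r_v = 0,
  G = r_v · r_v = u^2.
Evaluating at (u, v) = (13/2, -pi/5): E = 5, F = 0, G = 169/4.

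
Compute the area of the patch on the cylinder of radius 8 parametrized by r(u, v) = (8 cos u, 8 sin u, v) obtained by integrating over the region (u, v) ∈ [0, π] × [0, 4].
Area = 32*pi

Area = ∫∫ √(EG − F²) du dv with √(EG − F²) = 8. Integrating over [0, π] × [0, 4] gives 32*pi.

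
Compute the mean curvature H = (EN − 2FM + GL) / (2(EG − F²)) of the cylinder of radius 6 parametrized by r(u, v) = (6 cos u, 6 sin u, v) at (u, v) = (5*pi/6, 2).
H = -1/12

With E = 36, F = 0, G = 1, L = -6, M = 0, N = 0, assemble
  H = (EN − 2FM + GL) / (2(EG − F²)) = -1/12.
At (u, v) = (5*pi/6, 2): H = -1/12.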